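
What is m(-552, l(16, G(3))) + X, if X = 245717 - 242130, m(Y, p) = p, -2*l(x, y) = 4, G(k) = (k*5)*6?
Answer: 3585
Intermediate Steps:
G(k) = 30*k (G(k) = (5*k)*6 = 30*k)
l(x, y) = -2 (l(x, y) = -1/2*4 = -2)
X = 3587
m(-552, l(16, G(3))) + X = -2 + 3587 = 3585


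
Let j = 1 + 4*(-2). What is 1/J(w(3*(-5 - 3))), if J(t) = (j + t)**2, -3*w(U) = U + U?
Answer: 1/81 ≈ 0.012346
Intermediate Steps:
j = -7 (j = 1 - 8 = -7)
w(U) = -2*U/3 (w(U) = -(U + U)/3 = -2*U/3)
J(t) = (-7 + t)**2
1/J(w(3*(-5 - 3))) = 1/((-7 - 2*(-5 - 3))**2) = 1/((-7 - 2*(-8))**2) = 1/((-7 - 2/3*(-24))**2) = 1/((-7 + 16)**2) = 1/(9**2) = 1/81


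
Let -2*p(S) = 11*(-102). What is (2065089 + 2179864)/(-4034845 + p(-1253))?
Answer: -4244953/4034284 ≈ -1.0522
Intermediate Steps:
p(S) = 561 (p(S) = -11*(-102)/2 = -½*(-1122) = 561)
(2065089 + 2179864)/(-4034845 + p(-1253)) = (2065089 + 2179864)/(-4034845 + 561) = 4244953/(-4034284) = 4244953*(-1/4034284) = -4244953/4034284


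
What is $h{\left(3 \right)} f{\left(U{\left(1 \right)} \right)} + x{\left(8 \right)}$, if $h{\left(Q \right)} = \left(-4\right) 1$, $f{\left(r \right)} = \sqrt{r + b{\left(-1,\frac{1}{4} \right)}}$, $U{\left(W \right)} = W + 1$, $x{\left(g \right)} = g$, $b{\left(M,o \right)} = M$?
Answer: $4$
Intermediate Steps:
$U{\left(W \right)} = 1 + W$
$f{\left(r \right)} = \sqrt{-1 + r}$ ($f{\left(r \right)} = \sqrt{r - 1} = \sqrt{-1 + r}$)
$h{\left(Q \right)} = -4$
$h{\left(3 \right)} f{\left(U{\left(1 \right)} \right)} + x{\left(8 \right)} = - 4 \sqrt{-1 + \left(1 + 1\right)} + 8 = - 4 \sqrt{-1 + 2} + 8 = - 4 \sqrt{1} + 8 = \left(-4\right) 1 + 8 = -4 + 8 = 4$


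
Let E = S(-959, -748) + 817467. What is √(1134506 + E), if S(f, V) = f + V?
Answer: √1950266 ≈ 1396.5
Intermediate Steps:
S(f, V) = V + f
E = 815760 (E = (-748 - 959) + 817467 = -1707 + 817467 = 815760)
√(1134506 + E) = √(1134506 + 815760) = √1950266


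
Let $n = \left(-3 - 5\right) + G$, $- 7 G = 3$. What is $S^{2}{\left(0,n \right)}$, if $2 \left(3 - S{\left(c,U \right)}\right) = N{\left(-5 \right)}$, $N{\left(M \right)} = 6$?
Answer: $0$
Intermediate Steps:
$G = - \frac{3}{7}$ ($G = \left(- \frac{1}{7}\right) 3 = - \frac{3}{7} \approx -0.42857$)
$n = - \frac{59}{7}$ ($n = \left(-3 - 5\right) - \frac{3}{7} = -8 - \frac{3}{7} = - \frac{59}{7} \approx -8.4286$)
$S{\left(c,U \right)} = 0$ ($S{\left(c,U \right)} = 3 - 3 = 0$)
$S^{2}{\left(0,n \right)} = 0^{2} = 0$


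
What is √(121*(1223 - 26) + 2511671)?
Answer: 2*√664127 ≈ 1629.9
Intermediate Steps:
√(121*(1223 - 26) + 2511671) = √(121*1197 + 2511671) = √(144837 + 2511671) = √2656508 = 2*√664127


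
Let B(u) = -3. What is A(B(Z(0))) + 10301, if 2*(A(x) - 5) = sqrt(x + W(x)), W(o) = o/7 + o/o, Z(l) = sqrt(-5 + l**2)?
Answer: 10306 + I*sqrt(119)/14 ≈ 10306.0 + 0.77919*I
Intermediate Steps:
W(o) = 1 + o/7 (W(o) = o*(1/7) + 1 = o/7 + 1 = 1 + o/7)
A(x) = 5 + sqrt(1 + 8*x/7)/2 (A(x) = 5 + sqrt(x + (1 + x/7))/2 = 5 + sqrt(1 + 8*x/7)/2)
A(B(Z(0))) + 10301 = (5 + sqrt(49 + 56*(-3))/14) + 10301 = (5 + sqrt(49 - 168)/14) + 10301 = (5 + sqrt(-119)/14) + 10301 = (5 + (I*sqrt(119))/14) + 10301 = (5 + I*sqrt(119)/14) + 10301 = 10306 + I*sqrt(119)/14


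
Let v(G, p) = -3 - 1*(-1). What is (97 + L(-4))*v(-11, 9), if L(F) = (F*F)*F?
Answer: -66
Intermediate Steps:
L(F) = F**3 (L(F) = F**2*F = F**3)
v(G, p) = -2 (v(G, p) = -3 + 1 = -2)
(97 + L(-4))*v(-11, 9) = (97 + (-4)**3)*(-2) = (97 - 64)*(-2) = 33*(-2) = -66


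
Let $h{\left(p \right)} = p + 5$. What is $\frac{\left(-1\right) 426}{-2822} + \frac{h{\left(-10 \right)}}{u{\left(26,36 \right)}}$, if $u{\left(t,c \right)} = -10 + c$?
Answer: $- \frac{1517}{36686} \approx -0.041351$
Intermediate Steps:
$h{\left(p \right)} = 5 + p$
$\frac{\left(-1\right) 426}{-2822} + \frac{h{\left(-10 \right)}}{u{\left(26,36 \right)}} = \frac{\left(-1\right) 426}{-2822} + \frac{5 - 10}{-10 + 36} = \left(-426\right) \left(- \frac{1}{2822}\right) - \frac{5}{26} = \frac{213}{1411} - \frac{5}{26} = - \frac{1517}{36686}$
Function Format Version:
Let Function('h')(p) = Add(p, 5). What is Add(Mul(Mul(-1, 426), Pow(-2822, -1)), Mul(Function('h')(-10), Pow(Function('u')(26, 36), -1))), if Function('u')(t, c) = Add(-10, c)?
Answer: Rational(-1517, 36686) ≈ -0.041351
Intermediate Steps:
Function('h')(p) = Add(5, p)
Add(Mul(Mul(-1, 426), Pow(-2822, -1)), Mul(Function('h')(-10), Pow(Function('u')(26, 36), -1))) = Add(Mul(Mul(-1, 426), Pow(-2822, -1)), Mul(Add(5, -10), Pow(Add(-10, 36), -1))) = Add(Mul(-426, Rational(-1, 2822)), Mul(-5, Pow(26, -1))) = Add(Rational(213, 1411), Mul(-5, Rational(1, 26))) = Add(Rational(213, 1411), Rational(-5, 26)) = Rational(-1517, 36686)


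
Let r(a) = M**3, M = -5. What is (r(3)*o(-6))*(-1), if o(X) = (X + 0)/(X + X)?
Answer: 125/2 ≈ 62.500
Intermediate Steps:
o(X) = 1/2 (o(X) = X/((2*X)) = X*(1/(2*X)) = 1/2)
r(a) = -125 (r(a) = (-5)**3 = -125)
(r(3)*o(-6))*(-1) = -125*1/2*(-1) = -125/2*(-1) = 125/2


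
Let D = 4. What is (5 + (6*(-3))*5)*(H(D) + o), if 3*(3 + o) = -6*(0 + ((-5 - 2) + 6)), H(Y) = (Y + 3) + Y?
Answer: -850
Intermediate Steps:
H(Y) = 3 + 2*Y (H(Y) = (3 + Y) + Y = 3 + 2*Y)
o = -1 (o = -3 + (-6*(0 + ((-5 - 2) + 6)))/3 = -3 + (-6*(0 + (-7 + 6)))/3 = -3 + (-6*(0 - 1))/3 = -3 + (-6*(-1))/3 = -3 + (1/3)*6 = -3 + 2 = -1)
(5 + (6*(-3))*5)*(H(D) + o) = (5 + (6*(-3))*5)*((3 + 2*4) - 1) = (5 - 18*5)*((3 + 8) - 1) = (5 - 90)*(11 - 1) = -85*10 = -850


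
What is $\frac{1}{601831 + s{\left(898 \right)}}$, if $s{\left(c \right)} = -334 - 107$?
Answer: $\frac{1}{601390} \approx 1.6628 \cdot 10^{-6}$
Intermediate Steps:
$s{\left(c \right)} = -441$
$\frac{1}{601831 + s{\left(898 \right)}} = \frac{1}{601831 - 441} = \frac{1}{601390}$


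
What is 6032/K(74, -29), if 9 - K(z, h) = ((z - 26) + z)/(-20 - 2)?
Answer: 4147/10 ≈ 414.70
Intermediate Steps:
K(z, h) = 86/11 + z/11 (K(z, h) = 9 - ((z - 26) + z)/(-20 - 2) = 9 - ((-26 + z) + z)/(-22) = 9 - (-26 + 2*z)*(-1)/22 = 9 - (13/11 - z/11) = 9 + (-13/11 + z/11) = 86/11 + z/11)
6032/K(74, -29) = 6032/(86/11 + (1/11)*74) = 6032/(86/11 + 74/11) = 6032/(160/11) = 6032*(11/160) = 4147/10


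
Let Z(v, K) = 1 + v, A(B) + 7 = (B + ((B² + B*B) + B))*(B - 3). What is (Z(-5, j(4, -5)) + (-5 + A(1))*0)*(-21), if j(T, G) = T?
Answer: 84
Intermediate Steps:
A(B) = -7 + (-3 + B)*(2*B + 2*B²) (A(B) = -7 + (B + ((B² + B*B) + B))*(B - 3) = -7 + (B + ((B² + B²) + B))*(-3 + B) = -7 + (B + (2*B² + B))*(-3 + B) = -7 + (B + (B + 2*B²))*(-3 + B) = -7 + (2*B + 2*B²)*(-3 + B) = -7 + (-3 + B)*(2*B + 2*B²))
(Z(-5, j(4, -5)) + (-5 + A(1))*0)*(-21) = ((1 - 5) + (-5 + (-7 - 6*1 - 4*1² + 2*1³))*0)*(-21) = (-4 + (-5 + (-7 - 6 - 4*1 + 2*1))*0)*(-21) = (-4 + (-5 + (-7 - 6 - 4 + 2))*0)*(-21) = (-4 + (-5 - 15)*0)*(-21) = (-4 - 20*0)*(-21) = (-4 + 0)*(-21) = -4*(-21) = 84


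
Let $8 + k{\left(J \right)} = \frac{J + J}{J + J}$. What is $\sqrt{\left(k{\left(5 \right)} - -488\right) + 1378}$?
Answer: $13 \sqrt{11} \approx 43.116$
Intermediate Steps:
$k{\left(J \right)} = -7$ ($k{\left(J \right)} = -8 + \frac{J + J}{J + J} = -8 + \frac{2 J}{2 J} = -8 + 2 J \frac{1}{2 J} = -8 + 1 = -7$)
$\sqrt{\left(k{\left(5 \right)} - -488\right) + 1378} = \sqrt{\left(-7 - -488\right) + 1378} = \sqrt{\left(-7 + 488\right) + 1378} = \sqrt{481 + 1378} = \sqrt{1859} = 13 \sqrt{11}$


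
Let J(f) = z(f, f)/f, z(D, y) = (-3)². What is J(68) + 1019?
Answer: 69301/68 ≈ 1019.1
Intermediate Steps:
z(D, y) = 9
J(f) = 9/f
J(68) + 1019 = 9/68 + 1019 = 69301/68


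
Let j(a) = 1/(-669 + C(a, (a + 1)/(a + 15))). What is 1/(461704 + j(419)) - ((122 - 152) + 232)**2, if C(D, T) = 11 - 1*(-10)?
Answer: -12207911728916/299184191 ≈ -40804.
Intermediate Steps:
C(D, T) = 21 (C(D, T) = 11 + 10 = 21)
j(a) = -1/648 (j(a) = 1/(-669 + 21) = 1/(-648) = -1/648)
1/(461704 + j(419)) - ((122 - 152) + 232)**2 = 1/(461704 - 1/648) - ((122 - 152) + 232)**2 = 1/(299184191/648) - (-30 + 232)**2 = 648/299184191 - 1*202**2 = 648/299184191 - 1*40804 = 648/299184191 - 40804 = -12207911728916/299184191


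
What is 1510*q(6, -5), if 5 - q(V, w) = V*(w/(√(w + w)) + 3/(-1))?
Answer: 34730 - 4530*I*√10 ≈ 34730.0 - 14325.0*I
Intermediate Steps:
q(V, w) = 5 - V*(-3 + √2*√w/2) (q(V, w) = 5 - V*(w/(√(w + w)) + 3/(-1)) = 5 - V*(w/(√(2*w)) + 3*(-1)) = 5 - V*(w/((√2*√w)) - 3) = 5 - V*(w*(√2/(2*√w)) - 3) = 5 - V*(√2*√w/2 - 3) = 5 - V*(-3 + √2*√w/2))
1510*q(6, -5) = 1510*(5 + 3*6 - ½*6*√2*√(-5)) = 1510*(5 + 18 - ½*6*√2*I*√5) = 1510*(5 + 18 - 3*I*√10) = 1510*(23 - 3*I*√10) = 34730 - 4530*I*√10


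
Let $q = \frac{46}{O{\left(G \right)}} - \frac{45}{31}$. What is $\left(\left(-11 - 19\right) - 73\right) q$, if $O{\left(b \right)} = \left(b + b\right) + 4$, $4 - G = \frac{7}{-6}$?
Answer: $- \frac{241329}{1333} \approx -181.04$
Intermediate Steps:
$G = \frac{31}{6}$ ($G = 4 - \frac{7}{-6} = 4 - 7 \left(- \frac{1}{6}\right) = 4 - - \frac{7}{6} = 4 + \frac{7}{6} = \frac{31}{6} \approx 5.1667$)
$O{\left(b \right)} = 4 + 2 b$ ($O{\left(b \right)} = 2 b + 4 = 4 + 2 b$)
$q = \frac{2343}{1333}$ ($q = \frac{46}{4 + 2 \cdot \frac{31}{6}} - \frac{45}{31} = \frac{46}{4 + \frac{31}{3}} - \frac{45}{31} = \frac{46}{\frac{43}{3}} - \frac{45}{31} = 46 \cdot \frac{3}{43} - \frac{45}{31} = \frac{138}{43} - \frac{45}{31} = \frac{2343}{1333} \approx 1.7577$)
$\left(\left(-11 - 19\right) - 73\right) q = \left(\left(-11 - 19\right) - 73\right) \frac{2343}{1333} = \left(-30 - 73\right) \frac{2343}{1333} = \left(-103\right) \frac{2343}{1333} = - \frac{241329}{1333}$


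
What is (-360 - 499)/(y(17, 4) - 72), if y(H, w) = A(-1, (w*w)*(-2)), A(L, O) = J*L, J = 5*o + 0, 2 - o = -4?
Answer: 859/102 ≈ 8.4216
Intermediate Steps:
o = 6 (o = 2 - 1*(-4) = 2 + 4 = 6)
J = 30 (J = 5*6 + 0 = 30 + 0 = 30)
A(L, O) = 30*L
y(H, w) = -30 (y(H, w) = 30*(-1) = -30)
(-360 - 499)/(y(17, 4) - 72) = (-360 - 499)/(-30 - 72) = -859/(-102) = -859*(-1/102) = 859/102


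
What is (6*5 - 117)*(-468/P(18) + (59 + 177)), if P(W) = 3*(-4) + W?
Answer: -13746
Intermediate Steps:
P(W) = -12 + W
(6*5 - 117)*(-468/P(18) + (59 + 177)) = (6*5 - 117)*(-468/(-12 + 18) + (59 + 177)) = (30 - 117)*(-468/6 + 236) = -87*(-468*⅙ + 236) = -87*(-78 + 236) = -87*158 = -13746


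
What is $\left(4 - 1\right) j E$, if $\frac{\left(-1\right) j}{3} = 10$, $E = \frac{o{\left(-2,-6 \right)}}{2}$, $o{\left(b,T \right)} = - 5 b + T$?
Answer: $-180$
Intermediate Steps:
$o{\left(b,T \right)} = T - 5 b$
$E = 2$ ($E = \frac{-6 - -10}{2} = \left(-6 + 10\right) \frac{1}{2} = 4 \cdot \frac{1}{2} = 2$)
$j = -30$ ($j = \left(-3\right) 10 = -30$)
$\left(4 - 1\right) j E = \left(4 - 1\right) \left(-30\right) 2 = 3 \left(-30\right) 2 = \left(-90\right) 2 = -180$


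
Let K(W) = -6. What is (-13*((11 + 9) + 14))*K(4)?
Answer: 2652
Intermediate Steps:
(-13*((11 + 9) + 14))*K(4) = -13*((11 + 9) + 14)*(-6) = -13*(20 + 14)*(-6) = -13*34*(-6) = -442*(-6) = 2652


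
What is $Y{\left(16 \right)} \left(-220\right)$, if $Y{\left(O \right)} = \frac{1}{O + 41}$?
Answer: $- \frac{220}{57} \approx -3.8596$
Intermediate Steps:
$Y{\left(O \right)} = \frac{1}{41 + O}$
$Y{\left(16 \right)} \left(-220\right) = \frac{1}{41 + 16} \left(-220\right) = \frac{1}{57} \left(-220\right) = - \frac{220}{57}$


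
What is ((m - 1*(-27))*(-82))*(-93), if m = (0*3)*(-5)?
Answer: 205902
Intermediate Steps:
m = 0 (m = 0*(-5) = 0)
((m - 1*(-27))*(-82))*(-93) = ((0 - 1*(-27))*(-82))*(-93) = ((0 + 27)*(-82))*(-93) = (27*(-82))*(-93) = -2214*(-93) = 205902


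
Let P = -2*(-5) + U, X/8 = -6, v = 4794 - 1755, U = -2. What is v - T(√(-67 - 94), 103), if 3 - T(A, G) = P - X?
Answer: 3092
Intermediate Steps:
v = 3039
X = -48 (X = 8*(-6) = -48)
P = 8 (P = -2*(-5) - 2 = 10 - 2 = 8)
T(A, G) = -53 (T(A, G) = 3 - (8 - 1*(-48)) = 3 - (8 + 48) = 3 - 1*56 = 3 - 56 = -53)
v - T(√(-67 - 94), 103) = 3039 - 1*(-53) = 3039 + 53 = 3092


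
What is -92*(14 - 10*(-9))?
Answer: -9568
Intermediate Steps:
-92*(14 - 10*(-9)) = -92*(14 + 90) = -92*104 = -9568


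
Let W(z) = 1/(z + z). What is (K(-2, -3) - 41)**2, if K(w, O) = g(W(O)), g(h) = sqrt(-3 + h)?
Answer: (246 - I*sqrt(114))**2/36 ≈ 1677.8 - 145.92*I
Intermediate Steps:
W(z) = 1/(2*z)
K(w, O) = sqrt(-3 + 1/(2*O))
(K(-2, -3) - 41)**2 = (sqrt(-12 + 2/(-3))/2 - 41)**2 = (sqrt(-12 + 2*(-1/3))/2 - 41)**2 = (sqrt(-12 - 2/3)/2 - 41)**2 = (sqrt(-38/3)/2 - 41)**2 = ((I*sqrt(114)/3)/2 - 41)**2 = (I*sqrt(114)/6 - 41)**2 = (-41 + I*sqrt(114)/6)**2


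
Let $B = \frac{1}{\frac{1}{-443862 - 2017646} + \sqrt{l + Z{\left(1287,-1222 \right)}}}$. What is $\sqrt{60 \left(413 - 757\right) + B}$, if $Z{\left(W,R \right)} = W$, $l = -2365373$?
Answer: $2 \sqrt{\frac{-620537 + 12701381280 i \sqrt{2364086}}{1 - 2461508 i \sqrt{2364086}}} \approx 2.2635 \cdot 10^{-6} - 143.67 i$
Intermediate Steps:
$B = \frac{1}{- \frac{1}{2461508} + i \sqrt{2364086}}$ ($B = \frac{1}{\frac{1}{-443862 - 2017646} + \sqrt{-2365373 + 1287}} = \frac{1}{\frac{1}{-2461508} + \sqrt{-2364086}} = \frac{1}{- \frac{1}{2461508} + i \sqrt{2364086}} \approx -2.0 \cdot 10^{-13} - 0.00065038 i$)
$\sqrt{60 \left(413 - 757\right) + B} = \sqrt{60 \left(413 - 757\right) - \left(\frac{2461508}{14324048218787825505} + \frac{6059021634064 i \sqrt{2364086}}{14324048218787825505}\right)} = \sqrt{60 \left(-344\right) - \left(\frac{2461508}{14324048218787825505} + \frac{6059021634064 i \sqrt{2364086}}{14324048218787825505}\right)} = \sqrt{-20640 - \left(\frac{2461508}{14324048218787825505} + \frac{6059021634064 i \sqrt{2364086}}{14324048218787825505}\right)} = \sqrt{- \frac{295648355235780720884708}{14324048218787825505} - \frac{6059021634064 i \sqrt{2364086}}{14324048218787825505}}$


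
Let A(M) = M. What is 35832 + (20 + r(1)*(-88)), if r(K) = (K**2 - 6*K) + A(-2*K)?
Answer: 36468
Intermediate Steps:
r(K) = K**2 - 8*K (r(K) = (K**2 - 6*K) - 2*K = K**2 - 8*K)
35832 + (20 + r(1)*(-88)) = 35832 + (20 + (1*(-8 + 1))*(-88)) = 35832 + (20 + (1*(-7))*(-88)) = 35832 + (20 - 7*(-88)) = 35832 + (20 + 616) = 35832 + 636 = 36468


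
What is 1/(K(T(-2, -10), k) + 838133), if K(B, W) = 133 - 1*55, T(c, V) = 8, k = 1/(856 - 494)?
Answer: 1/838211 ≈ 1.1930e-6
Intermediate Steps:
k = 1/362 ≈ 0.0027624
K(B, W) = 78 (K(B, W) = 133 - 55 = 78)
1/(K(T(-2, -10), k) + 838133) = 1/(78 + 838133) = 1/838211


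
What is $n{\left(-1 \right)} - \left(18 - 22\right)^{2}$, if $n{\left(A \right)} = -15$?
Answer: $-31$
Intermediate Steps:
$n{\left(-1 \right)} - \left(18 - 22\right)^{2} = -15 - \left(18 - 22\right)^{2} = -15 - \left(-4\right)^{2} = -15 - 16 = -31$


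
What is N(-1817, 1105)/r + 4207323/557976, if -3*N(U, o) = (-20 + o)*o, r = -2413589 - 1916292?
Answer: 18440198377163/2415969680856 ≈ 7.6326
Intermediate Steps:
r = -4329881
N(U, o) = -o*(-20 + o)/3 (N(U, o) = -(-20 + o)*o/3 = -o*(-20 + o)/3)
N(-1817, 1105)/r + 4207323/557976 = ((⅓)*1105*(20 - 1*1105))/(-4329881) + 4207323/557976 = ((⅓)*1105*(20 - 1105))*(-1/4329881) + 4207323*(1/557976) = ((⅓)*1105*(-1085))*(-1/4329881) + 1402441/185992 = -1198925/3*(-1/4329881) + 1402441/185992 = 1198925/12989643 + 1402441/185992 = 18440198377163/2415969680856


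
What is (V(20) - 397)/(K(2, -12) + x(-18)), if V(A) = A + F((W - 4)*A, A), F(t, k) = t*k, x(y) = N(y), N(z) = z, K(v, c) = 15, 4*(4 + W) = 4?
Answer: 1059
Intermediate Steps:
W = -3 (W = -4 + (¼)*4 = -4 + 1 = -3)
x(y) = y
F(t, k) = k*t
V(A) = A - 7*A² (V(A) = A + A*((-3 - 4)*A) = A + A*(-7*A) = A - 7*A²)
(V(20) - 397)/(K(2, -12) + x(-18)) = (20*(1 - 7*20) - 397)/(15 - 18) = (20*(1 - 140) - 397)/(-3) = (20*(-139) - 397)*(-⅓) = (-2780 - 397)*(-⅓) = -3177*(-⅓) = 1059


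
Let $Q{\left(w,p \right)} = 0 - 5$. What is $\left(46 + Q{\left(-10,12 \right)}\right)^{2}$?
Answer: $1681$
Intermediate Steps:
$Q{\left(w,p \right)} = -5$ ($Q{\left(w,p \right)} = 0 - 5 = -5$)
$\left(46 + Q{\left(-10,12 \right)}\right)^{2} = \left(46 - 5\right)^{2} = 41^{2} = 1681$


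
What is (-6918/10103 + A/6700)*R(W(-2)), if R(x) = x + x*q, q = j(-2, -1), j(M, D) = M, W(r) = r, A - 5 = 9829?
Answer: 26501151/16922525 ≈ 1.5660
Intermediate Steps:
A = 9834 (A = 5 + 9829 = 9834)
q = -2
R(x) = -x (R(x) = x + x*(-2) = x - 2*x = -x)
(-6918/10103 + A/6700)*R(W(-2)) = (-6918/10103 + 9834/6700)*(-1*(-2)) = (-6918*1/10103 + 9834*(1/6700))*2 = (-6918/10103 + 4917/3350)*2 = (26501151/33845050)*2 = 26501151/16922525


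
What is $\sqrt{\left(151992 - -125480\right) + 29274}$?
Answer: $\sqrt{306746} \approx 553.85$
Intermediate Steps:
$\sqrt{\left(151992 - -125480\right) + 29274} = \sqrt{\left(151992 + 125480\right) + 29274} = \sqrt{277472 + 29274} = \sqrt{306746}$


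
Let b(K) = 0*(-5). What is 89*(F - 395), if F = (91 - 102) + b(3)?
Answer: -36134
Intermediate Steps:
b(K) = 0
F = -11 (F = (91 - 102) + 0 = -11 + 0 = -11)
89*(F - 395) = 89*(-11 - 395) = 89*(-406) = -36134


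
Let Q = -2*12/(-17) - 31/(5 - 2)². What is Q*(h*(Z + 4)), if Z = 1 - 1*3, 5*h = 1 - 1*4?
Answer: 622/255 ≈ 2.4392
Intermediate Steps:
h = -⅗ (h = (1 - 1*4)/5 = (1 - 4)/5 = (⅕)*(-3) = -⅗ ≈ -0.60000)
Z = -2 (Z = 1 - 3 = -2)
Q = -311/153 (Q = -24*(-1/17) - 31/(3²) = 24/17 - 31/9 = -311/153 ≈ -2.0327)
Q*(h*(Z + 4)) = -(-311)*(-2 + 4)/255 = -(-311)*2/255 = -311/153*(-6/5) = 622/255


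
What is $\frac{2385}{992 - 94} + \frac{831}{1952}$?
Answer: $\frac{2700879}{876448} \approx 3.0816$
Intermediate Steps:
$\frac{2385}{992 - 94} + \frac{831}{1952} = \frac{2385}{992 - 94} + 831 \cdot \frac{1}{1952} = \frac{2385}{898} + \frac{831}{1952} = \frac{2700879}{876448}$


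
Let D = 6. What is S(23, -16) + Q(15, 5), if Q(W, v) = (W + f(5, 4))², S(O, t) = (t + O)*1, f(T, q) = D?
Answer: 448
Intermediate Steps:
f(T, q) = 6
S(O, t) = O + t (S(O, t) = (O + t)*1 = O + t)
Q(W, v) = (6 + W)² (Q(W, v) = (W + 6)² = (6 + W)²)
S(23, -16) + Q(15, 5) = (23 - 16) + (6 + 15)² = 7 + 21² = 7 + 441 = 448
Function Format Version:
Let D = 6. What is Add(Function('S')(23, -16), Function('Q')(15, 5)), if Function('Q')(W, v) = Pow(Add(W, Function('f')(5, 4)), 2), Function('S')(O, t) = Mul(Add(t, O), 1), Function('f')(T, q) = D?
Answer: 448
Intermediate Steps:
Function('f')(T, q) = 6
Function('S')(O, t) = Add(O, t) (Function('S')(O, t) = Mul(Add(O, t), 1) = Add(O, t))
Function('Q')(W, v) = Pow(Add(6, W), 2) (Function('Q')(W, v) = Pow(Add(W, 6), 2) = Pow(Add(6, W), 2))
Add(Function('S')(23, -16), Function('Q')(15, 5)) = Add(Add(23, -16), Pow(Add(6, 15), 2)) = Add(7, Pow(21, 2)) = Add(7, 441) = 448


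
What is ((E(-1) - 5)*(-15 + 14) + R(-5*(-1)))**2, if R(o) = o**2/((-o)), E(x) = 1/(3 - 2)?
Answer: 1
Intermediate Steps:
E(x) = 1 (E(x) = 1/1 = 1)
R(o) = -o (R(o) = o**2*(-1/o) = -o)
((E(-1) - 5)*(-15 + 14) + R(-5*(-1)))**2 = ((1 - 5)*(-15 + 14) - (-5)*(-1))**2 = (-4*(-1) - 1*5)**2 = (4 - 5)**2 = (-1)**2 = 1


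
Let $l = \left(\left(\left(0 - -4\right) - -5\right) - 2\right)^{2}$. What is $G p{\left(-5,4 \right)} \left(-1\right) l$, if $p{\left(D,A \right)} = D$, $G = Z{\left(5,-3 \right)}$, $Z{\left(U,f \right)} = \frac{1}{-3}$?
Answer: $- \frac{245}{3} \approx -81.667$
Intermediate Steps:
$Z{\left(U,f \right)} = - \frac{1}{3}$
$G = - \frac{1}{3} \approx -0.33333$
$l = 49$ ($l = \left(\left(\left(0 + 4\right) + 5\right) - 2\right)^{2} = \left(\left(4 + 5\right) - 2\right)^{2} = \left(9 - 2\right)^{2} = 7^{2} = 49$)
$G p{\left(-5,4 \right)} \left(-1\right) l = \left(- \frac{1}{3}\right) \left(-5\right) \left(-1\right) 49 = \frac{5}{3} \left(-1\right) 49 = \left(- \frac{5}{3}\right) 49 = - \frac{245}{3}$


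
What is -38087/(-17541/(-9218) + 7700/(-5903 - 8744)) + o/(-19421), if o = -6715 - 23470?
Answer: -99864085940133847/3611226716767 ≈ -27654.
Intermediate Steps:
o = -30185
-38087/(-17541/(-9218) + 7700/(-5903 - 8744)) + o/(-19421) = -38087/(-17541/(-9218) + 7700/(-5903 - 8744)) - 30185/(-19421) = -38087/(-17541*(-1/9218) + 7700/(-14647)) - 30185*(-1/19421) = -38087/(17541/9218 + 7700*(-1/14647)) + 30185/19421 = -38087/(17541/9218 - 7700/14647) + 30185/19421 = -38087/185944427/135016046 + 30185/19421 = -38087*135016046/185944427 + 30185/19421 = -5142356144002/185944427 + 30185/19421 = -99864085940133847/3611226716767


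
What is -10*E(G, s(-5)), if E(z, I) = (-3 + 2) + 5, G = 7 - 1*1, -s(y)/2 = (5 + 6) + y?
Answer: -40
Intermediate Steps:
s(y) = -22 - 2*y (s(y) = -2*((5 + 6) + y) = -2*(11 + y) = -22 - 2*y)
G = 6 (G = 7 - 1 = 6)
E(z, I) = 4 (E(z, I) = -1 + 5 = 4)
-10*E(G, s(-5)) = -10*4 = -40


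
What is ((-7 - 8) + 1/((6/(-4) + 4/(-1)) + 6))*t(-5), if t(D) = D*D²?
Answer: 1625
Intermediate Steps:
t(D) = D³
((-7 - 8) + 1/((6/(-4) + 4/(-1)) + 6))*t(-5) = ((-7 - 8) + 1/((6/(-4) + 4/(-1)) + 6))*(-5)³ = (-15 + 1/((6*(-¼) + 4*(-1)) + 6))*(-125) = (-15 + 1/((-3/2 - 4) + 6))*(-125) = (-15 + 1/(-11/2 + 6))*(-125) = (-15 + 1/(½))*(-125) = (-15 + 2)*(-125) = -13*(-125) = 1625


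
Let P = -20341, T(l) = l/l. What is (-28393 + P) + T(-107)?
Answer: -48733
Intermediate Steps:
T(l) = 1
(-28393 + P) + T(-107) = (-28393 - 20341) + 1 = -48734 + 1 = -48733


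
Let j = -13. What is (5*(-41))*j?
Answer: 2665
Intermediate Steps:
(5*(-41))*j = (5*(-41))*(-13) = -205*(-13) = 2665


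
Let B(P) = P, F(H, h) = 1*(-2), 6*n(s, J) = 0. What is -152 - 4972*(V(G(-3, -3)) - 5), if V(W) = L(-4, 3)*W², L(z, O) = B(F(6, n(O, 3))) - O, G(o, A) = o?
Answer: 248448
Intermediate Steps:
n(s, J) = 0 (n(s, J) = (⅙)*0 = 0)
F(H, h) = -2
L(z, O) = -2 - O
V(W) = -5*W² (V(W) = (-2 - 1*3)*W² = (-2 - 3)*W² = -5*W²)
-152 - 4972*(V(G(-3, -3)) - 5) = -152 - 4972*(-5*(-3)² - 5) = -152 - 4972*(-5*9 - 5) = -152 - 4972*(-45 - 5) = -152 - 4972*(-50) = -152 - 452*(-550) = -152 + 248600 = 248448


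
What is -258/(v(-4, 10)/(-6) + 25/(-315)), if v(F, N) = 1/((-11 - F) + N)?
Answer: 32508/17 ≈ 1912.2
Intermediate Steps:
v(F, N) = 1/(-11 + N - F)
-258/(v(-4, 10)/(-6) + 25/(-315)) = -258/(-1/(11 - 4 - 1*10)/(-6) + 25/(-315)) = -258/(-1/(11 - 4 - 10)*(-1/6) + 25*(-1/315)) = -258/(-1/(-3)*(-1/6) - 5/63) = -258/(-1*(-1/3)*(-1/6) - 5/63) = -258/((1/3)*(-1/6) - 5/63) = -258/(-1/18 - 5/63) = -258/(-17/126) = -258*(-126/17) = 32508/17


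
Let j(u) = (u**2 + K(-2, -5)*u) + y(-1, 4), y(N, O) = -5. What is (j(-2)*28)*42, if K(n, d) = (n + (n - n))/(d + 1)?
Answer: -2352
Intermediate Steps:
K(n, d) = n/(1 + d) (K(n, d) = (n + 0)/(1 + d) = n/(1 + d))
j(u) = -5 + u**2 + u/2 (j(u) = (u**2 + (-2/(1 - 5))*u) - 5 = (u**2 + (-2/(-4))*u) - 5 = (u**2 + (-2*(-1/4))*u) - 5 = (u**2 + u/2) - 5 = -5 + u**2 + u/2)
(j(-2)*28)*42 = ((-5 + (-2)**2 + (1/2)*(-2))*28)*42 = ((-5 + 4 - 1)*28)*42 = -2*28*42 = -56*42 = -2352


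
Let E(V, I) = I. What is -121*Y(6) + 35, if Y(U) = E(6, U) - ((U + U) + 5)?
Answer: 1366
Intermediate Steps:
Y(U) = -5 - U (Y(U) = U - ((U + U) + 5) = U - (2*U + 5) = U - (5 + 2*U) = U + (-5 - 2*U) = -5 - U)
-121*Y(6) + 35 = -121*(-5 - 1*6) + 35 = -121*(-5 - 6) + 35 = -121*(-11) + 35 = 1331 + 35 = 1366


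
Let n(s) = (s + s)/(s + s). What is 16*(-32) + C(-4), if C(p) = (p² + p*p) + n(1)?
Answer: -479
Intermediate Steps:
n(s) = 1 (n(s) = (2*s)/((2*s)) = (2*s)*(1/(2*s)) = 1)
C(p) = 1 + 2*p² (C(p) = (p² + p*p) + 1 = (p² + p²) + 1 = 2*p² + 1 = 1 + 2*p²)
16*(-32) + C(-4) = 16*(-32) + (1 + 2*(-4)²) = -512 + (1 + 2*16) = -512 + (1 + 32) = -512 + 33 = -479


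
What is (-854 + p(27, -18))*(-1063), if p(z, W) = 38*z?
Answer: -182836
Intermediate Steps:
(-854 + p(27, -18))*(-1063) = (-854 + 38*27)*(-1063) = (-854 + 1026)*(-1063) = 172*(-1063) = -182836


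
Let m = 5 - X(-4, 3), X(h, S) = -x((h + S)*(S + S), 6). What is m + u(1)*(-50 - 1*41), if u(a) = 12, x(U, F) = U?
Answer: -1093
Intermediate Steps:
X(h, S) = -2*S*(S + h) (X(h, S) = -(h + S)*(S + S) = -(S + h)*2*S = -2*S*(S + h))
m = -1 (m = 5 - (-2)*3*(3 - 4) = 5 - (-2)*3*(-1) = 5 - 1*6 = 5 - 6 = -1)
m + u(1)*(-50 - 1*41) = -1 + 12*(-50 - 1*41) = -1 + 12*(-50 - 41) = -1 + 12*(-91) = -1 - 1092 = -1093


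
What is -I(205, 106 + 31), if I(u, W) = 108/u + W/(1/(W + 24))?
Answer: -4521793/205 ≈ -22058.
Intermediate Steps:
I(u, W) = 108/u + W*(24 + W) (I(u, W) = 108/u + W/(1/(24 + W)) = 108/u + W*(24 + W))
-I(205, 106 + 31) = -(108 + (106 + 31)*205*(24 + (106 + 31)))/205 = -(108 + 137*205*(24 + 137))/205 = -(108 + 137*205*161)/205 = -(108 + 4521685)/205 = -4521793/205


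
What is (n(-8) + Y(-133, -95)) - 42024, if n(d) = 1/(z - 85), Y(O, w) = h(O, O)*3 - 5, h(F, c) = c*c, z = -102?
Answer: 2064105/187 ≈ 11038.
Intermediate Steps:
h(F, c) = c²
Y(O, w) = -5 + 3*O² (Y(O, w) = O²*3 - 5 = 3*O² - 5 = -5 + 3*O²)
n(d) = -1/187 (n(d) = 1/(-102 - 85) = 1/(-187) = -1/187)
(n(-8) + Y(-133, -95)) - 42024 = (-1/187 + (-5 + 3*(-133)²)) - 42024 = (-1/187 + (-5 + 3*17689)) - 42024 = (-1/187 + (-5 + 53067)) - 42024 = (-1/187 + 53062) - 42024 = 9922593/187 - 42024 = 2064105/187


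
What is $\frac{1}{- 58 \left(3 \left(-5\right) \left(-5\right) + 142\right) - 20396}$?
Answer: $- \frac{1}{32982} \approx -3.032 \cdot 10^{-5}$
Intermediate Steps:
$\frac{1}{- 58 \left(3 \left(-5\right) \left(-5\right) + 142\right) - 20396} = \frac{1}{- 58 \left(\left(-15\right) \left(-5\right) + 142\right) - 20396} = \frac{1}{- 58 \left(75 + 142\right) - 20396} = \frac{1}{\left(-58\right) 217 - 20396} = \frac{1}{-12586 - 20396} = \frac{1}{-32982} = - \frac{1}{32982}$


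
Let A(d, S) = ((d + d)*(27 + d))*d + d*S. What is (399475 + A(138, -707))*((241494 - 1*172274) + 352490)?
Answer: 2777562973590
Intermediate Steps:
A(d, S) = S*d + 2*d²*(27 + d) (A(d, S) = ((2*d)*(27 + d))*d + S*d = (2*d*(27 + d))*d + S*d = 2*d²*(27 + d) + S*d = S*d + 2*d²*(27 + d))
(399475 + A(138, -707))*((241494 - 1*172274) + 352490) = (399475 + 138*(-707 + 2*138² + 54*138))*((241494 - 1*172274) + 352490) = (399475 + 138*(-707 + 2*19044 + 7452))*((241494 - 172274) + 352490) = (399475 + 138*(-707 + 38088 + 7452))*(69220 + 352490) = (399475 + 138*44833)*421710 = (399475 + 6186954)*421710 = 6586429*421710 = 2777562973590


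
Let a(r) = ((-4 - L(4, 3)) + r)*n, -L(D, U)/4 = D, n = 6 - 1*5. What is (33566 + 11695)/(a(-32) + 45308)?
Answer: 5029/5032 ≈ 0.99940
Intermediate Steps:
n = 1 (n = 6 - 5 = 1)
L(D, U) = -4*D
a(r) = 12 + r (a(r) = ((-4 - (-4)*4) + r)*1 = ((-4 - 1*(-16)) + r)*1 = ((-4 + 16) + r)*1 = (12 + r)*1 = 12 + r)
(33566 + 11695)/(a(-32) + 45308) = (33566 + 11695)/((12 - 32) + 45308) = 45261/(-20 + 45308) = 45261/45288 = 45261*(1/45288) = 5029/5032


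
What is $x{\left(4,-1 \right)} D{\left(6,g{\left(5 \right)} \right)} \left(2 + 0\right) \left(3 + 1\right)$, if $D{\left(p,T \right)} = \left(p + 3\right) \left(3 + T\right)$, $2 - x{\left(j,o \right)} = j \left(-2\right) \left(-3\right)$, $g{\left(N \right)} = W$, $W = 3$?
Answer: $-9504$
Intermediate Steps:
$g{\left(N \right)} = 3$
$x{\left(j,o \right)} = 2 - 6 j$ ($x{\left(j,o \right)} = 2 - j \left(-2\right) \left(-3\right) = 2 - - 2 j \left(-3\right) = 2 - 6 j$)
$D{\left(p,T \right)} = \left(3 + T\right) \left(3 + p\right)$ ($D{\left(p,T \right)} = \left(3 + p\right) \left(3 + T\right) = \left(3 + T\right) \left(3 + p\right)$)
$x{\left(4,-1 \right)} D{\left(6,g{\left(5 \right)} \right)} \left(2 + 0\right) \left(3 + 1\right) = \left(2 - 24\right) \left(9 + 3 \cdot 3 + 3 \cdot 6 + 3 \cdot 6\right) \left(2 + 0\right) \left(3 + 1\right) = \left(2 - 24\right) \left(9 + 9 + 18 + 18\right) 2 \cdot 4 = \left(-22\right) 54 \cdot 8 = \left(-1188\right) 8 = -9504$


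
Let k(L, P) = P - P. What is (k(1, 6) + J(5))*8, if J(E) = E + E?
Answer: 80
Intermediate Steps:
J(E) = 2*E
k(L, P) = 0
(k(1, 6) + J(5))*8 = (0 + 2*5)*8 = (0 + 10)*8 = 10*8 = 80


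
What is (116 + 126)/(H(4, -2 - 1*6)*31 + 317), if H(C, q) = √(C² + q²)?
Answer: 76714/23609 - 30008*√5/23609 ≈ 0.40722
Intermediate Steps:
(116 + 126)/(H(4, -2 - 1*6)*31 + 317) = (116 + 126)/(√(4² + (-2 - 1*6)²)*31 + 317) = 242/(√(16 + (-2 - 6)²)*31 + 317) = 242/(√(16 + (-8)²)*31 + 317) = 242/(√(16 + 64)*31 + 317) = 242/(√80*31 + 317) = 242/((4*√5)*31 + 317) = 242/(124*√5 + 317) = 242/(317 + 124*√5)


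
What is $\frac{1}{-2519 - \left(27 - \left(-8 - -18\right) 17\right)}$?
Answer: $- \frac{1}{2376} \approx -0.00042088$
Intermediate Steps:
$\frac{1}{-2519 - \left(27 - \left(-8 - -18\right) 17\right)} = \frac{1}{-2519 - \left(27 - \left(-8 + 18\right) 17\right)} = \frac{1}{-2519 + \left(10 \cdot 17 - 27\right)} = \frac{1}{-2519 + \left(170 - 27\right)} = \frac{1}{-2519 + 143} = \frac{1}{-2376} = - \frac{1}{2376}$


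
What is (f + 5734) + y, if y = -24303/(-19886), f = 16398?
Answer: 440141255/19886 ≈ 22133.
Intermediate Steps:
y = 24303/19886 (y = -24303*(-1/19886) = 24303/19886 ≈ 1.2221)
(f + 5734) + y = (16398 + 5734) + 24303/19886 = 22132 + 24303/19886 = 440141255/19886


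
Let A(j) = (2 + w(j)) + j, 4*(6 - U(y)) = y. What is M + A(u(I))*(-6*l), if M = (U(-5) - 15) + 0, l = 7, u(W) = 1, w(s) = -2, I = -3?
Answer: -199/4 ≈ -49.750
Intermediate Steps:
U(y) = 6 - y/4
M = -31/4 (M = ((6 - ¼*(-5)) - 15) + 0 = ((6 + 5/4) - 15) + 0 = (29/4 - 15) + 0 = -31/4 + 0 = -31/4 ≈ -7.7500)
A(j) = j (A(j) = (2 - 2) + j = 0 + j = j)
M + A(u(I))*(-6*l) = -31/4 + 1*(-6*7) = -31/4 + 1*(-42) = -31/4 - 42 = -199/4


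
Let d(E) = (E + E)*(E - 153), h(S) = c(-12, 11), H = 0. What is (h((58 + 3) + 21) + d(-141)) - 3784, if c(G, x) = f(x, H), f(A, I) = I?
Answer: 79124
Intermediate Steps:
c(G, x) = 0
h(S) = 0
d(E) = 2*E*(-153 + E) (d(E) = (2*E)*(-153 + E) = 2*E*(-153 + E))
(h((58 + 3) + 21) + d(-141)) - 3784 = (0 + 2*(-141)*(-153 - 141)) - 3784 = (0 + 2*(-141)*(-294)) - 3784 = (0 + 82908) - 3784 = 82908 - 3784 = 79124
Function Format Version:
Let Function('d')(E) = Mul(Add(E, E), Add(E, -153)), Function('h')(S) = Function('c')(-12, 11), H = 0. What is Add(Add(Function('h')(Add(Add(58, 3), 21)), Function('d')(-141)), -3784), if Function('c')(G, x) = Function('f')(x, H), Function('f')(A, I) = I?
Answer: 79124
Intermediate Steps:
Function('c')(G, x) = 0
Function('h')(S) = 0
Function('d')(E) = Mul(2, E, Add(-153, E)) (Function('d')(E) = Mul(Mul(2, E), Add(-153, E)) = Mul(2, E, Add(-153, E)))
Add(Add(Function('h')(Add(Add(58, 3), 21)), Function('d')(-141)), -3784) = Add(Add(0, Mul(2, -141, Add(-153, -141))), -3784) = Add(Add(0, Mul(2, -141, -294)), -3784) = Add(Add(0, 82908), -3784) = Add(82908, -3784) = 79124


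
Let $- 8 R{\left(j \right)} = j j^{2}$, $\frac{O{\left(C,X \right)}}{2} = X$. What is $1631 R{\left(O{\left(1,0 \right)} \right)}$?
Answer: $0$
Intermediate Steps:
$O{\left(C,X \right)} = 2 X$
$R{\left(j \right)} = - \frac{j^{3}}{8}$ ($R{\left(j \right)} = - \frac{j j^{2}}{8} = - \frac{j^{3}}{8}$)
$1631 R{\left(O{\left(1,0 \right)} \right)} = 1631 \left(- \frac{\left(2 \cdot 0\right)^{3}}{8}\right) = 1631 \left(- \frac{0^{3}}{8}\right) = 1631 \left(\left(- \frac{1}{8}\right) 0\right) = 1631 \cdot 0 = 0$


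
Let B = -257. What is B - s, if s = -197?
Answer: -60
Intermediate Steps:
B - s = -257 - 1*(-197) = -257 + 197 = -60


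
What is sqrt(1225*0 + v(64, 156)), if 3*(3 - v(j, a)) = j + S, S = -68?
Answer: sqrt(39)/3 ≈ 2.0817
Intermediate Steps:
v(j, a) = 77/3 - j/3 (v(j, a) = 3 - (j - 68)/3 = 3 - (-68 + j)/3 = 3 + (68/3 - j/3) = 77/3 - j/3)
sqrt(1225*0 + v(64, 156)) = sqrt(1225*0 + (77/3 - 1/3*64)) = sqrt(0 + (77/3 - 64/3)) = sqrt(0 + 13/3) = sqrt(13/3) = sqrt(39)/3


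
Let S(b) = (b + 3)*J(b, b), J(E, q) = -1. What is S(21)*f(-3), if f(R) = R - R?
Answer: 0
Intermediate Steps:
S(b) = -3 - b (S(b) = (b + 3)*(-1) = (3 + b)*(-1) = -3 - b)
f(R) = 0
S(21)*f(-3) = (-3 - 1*21)*0 = (-3 - 21)*0 = -24*0 = 0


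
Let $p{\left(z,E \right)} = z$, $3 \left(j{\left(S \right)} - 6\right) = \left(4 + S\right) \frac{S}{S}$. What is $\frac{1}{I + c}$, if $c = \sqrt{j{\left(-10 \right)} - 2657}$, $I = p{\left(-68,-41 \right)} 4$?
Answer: $- \frac{272}{76637} - \frac{i \sqrt{2653}}{76637} \approx -0.0035492 - 0.00067209 i$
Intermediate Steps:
$j{\left(S \right)} = \frac{22}{3} + \frac{S}{3}$ ($j{\left(S \right)} = 6 + \frac{\left(4 + S\right) \frac{S}{S}}{3} = 6 + \frac{\left(4 + S\right) 1}{3} = 6 + \frac{4 + S}{3} = 6 + \left(\frac{4}{3} + \frac{S}{3}\right) = \frac{22}{3} + \frac{S}{3}$)
$I = -272$ ($I = \left(-68\right) 4 = -272$)
$c = i \sqrt{2653}$ ($c = \sqrt{\left(\frac{22}{3} + \frac{1}{3} \left(-10\right)\right) - 2657} = \sqrt{\left(\frac{22}{3} - \frac{10}{3}\right) - 2657} = \sqrt{4 - 2657} = \sqrt{-2653} = i \sqrt{2653} \approx 51.507 i$)
$\frac{1}{I + c} = \frac{1}{-272 + i \sqrt{2653}}$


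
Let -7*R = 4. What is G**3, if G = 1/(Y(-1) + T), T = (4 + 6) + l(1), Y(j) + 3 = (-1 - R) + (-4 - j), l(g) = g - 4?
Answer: 343/64 ≈ 5.3594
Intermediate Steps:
R = -4/7 (R = -1/7*4 = -4/7 ≈ -0.57143)
l(g) = -4 + g
Y(j) = -52/7 - j (Y(j) = -3 + ((-1 - 1*(-4/7)) + (-4 - j)) = -3 + ((-1 + 4/7) + (-4 - j)) = -3 + (-3/7 + (-4 - j)) = -3 + (-31/7 - j) = -52/7 - j)
T = 7 (T = (4 + 6) + (-4 + 1) = 10 - 3 = 7)
G = 7/4 (G = 1/((-52/7 - 1*(-1)) + 7) = 1/((-52/7 + 1) + 7) = 1/(-45/7 + 7) = 1/(4/7) = 7/4 ≈ 1.7500)
G**3 = (7/4)**3 = 343/64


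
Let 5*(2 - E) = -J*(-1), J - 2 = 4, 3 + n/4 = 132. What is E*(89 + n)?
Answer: 484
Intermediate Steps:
n = 516 (n = -12 + 4*132 = -12 + 528 = 516)
J = 6 (J = 2 + 4 = 6)
E = 4/5 (E = 2 - (-1*6)*(-1)/5 = 2 - (-6)*(-1)/5 = 2 - 1/5*6 = 2 - 6/5 = 4/5 ≈ 0.80000)
E*(89 + n) = 4*(89 + 516)/5 = (4/5)*605 = 484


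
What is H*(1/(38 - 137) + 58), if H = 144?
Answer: 91856/11 ≈ 8350.5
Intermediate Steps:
H*(1/(38 - 137) + 58) = 144*(1/(38 - 137) + 58) = 144*(1/(-99) + 58) = 144*(-1/99 + 58) = 144*(5741/99) = 91856/11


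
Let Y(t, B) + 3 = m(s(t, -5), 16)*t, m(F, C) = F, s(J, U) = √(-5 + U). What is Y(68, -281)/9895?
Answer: -3/9895 + 68*I*√10/9895 ≈ -0.00030318 + 0.021732*I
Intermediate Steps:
Y(t, B) = -3 + I*t*√10 (Y(t, B) = -3 + √(-5 - 5)*t = -3 + √(-10)*t = -3 + (I*√10)*t = -3 + I*t*√10)
Y(68, -281)/9895 = (-3 + I*68*√10)/9895 = (-3 + 68*I*√10)*(1/9895) = -3/9895 + 68*I*√10/9895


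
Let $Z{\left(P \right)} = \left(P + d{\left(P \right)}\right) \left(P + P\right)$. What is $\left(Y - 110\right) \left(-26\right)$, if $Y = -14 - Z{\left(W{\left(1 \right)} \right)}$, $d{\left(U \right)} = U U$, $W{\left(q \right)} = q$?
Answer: $3328$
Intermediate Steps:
$d{\left(U \right)} = U^{2}$
$Z{\left(P \right)} = 2 P \left(P + P^{2}\right)$ ($Z{\left(P \right)} = \left(P + P^{2}\right) \left(P + P\right) = \left(P + P^{2}\right) 2 P = 2 P \left(P + P^{2}\right)$)
$Y = -18$ ($Y = -14 - 2 \cdot 1^{2} \left(1 + 1\right) = -14 - 2 \cdot 1 \cdot 2 = -14 - 4 = -18$)
$\left(Y - 110\right) \left(-26\right) = \left(-18 - 110\right) \left(-26\right) = \left(-128\right) \left(-26\right) = 3328$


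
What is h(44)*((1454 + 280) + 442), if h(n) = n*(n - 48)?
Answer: -382976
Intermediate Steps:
h(n) = n*(-48 + n)
h(44)*((1454 + 280) + 442) = (44*(-48 + 44))*((1454 + 280) + 442) = (44*(-4))*(1734 + 442) = -176*2176 = -382976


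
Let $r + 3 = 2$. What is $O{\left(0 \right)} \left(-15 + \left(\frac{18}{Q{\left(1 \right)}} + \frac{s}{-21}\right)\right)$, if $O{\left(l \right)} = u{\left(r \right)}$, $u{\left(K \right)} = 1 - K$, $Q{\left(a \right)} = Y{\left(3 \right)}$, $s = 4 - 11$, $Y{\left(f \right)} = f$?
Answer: $- \frac{52}{3} \approx -17.333$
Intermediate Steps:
$r = -1$ ($r = -3 + 2 = -1$)
$s = -7$ ($s = 4 - 11 = -7$)
$Q{\left(a \right)} = 3$
$O{\left(l \right)} = 2$ ($O{\left(l \right)} = 1 - -1 = 1 + 1 = 2$)
$O{\left(0 \right)} \left(-15 + \left(\frac{18}{Q{\left(1 \right)}} + \frac{s}{-21}\right)\right) = 2 \left(-15 + \left(\frac{18}{3} - \frac{7}{-21}\right)\right) = 2 \left(-15 + \left(18 \cdot \frac{1}{3} - - \frac{1}{3}\right)\right) = 2 \left(-15 + \left(6 + \frac{1}{3}\right)\right) = 2 \left(-15 + \frac{19}{3}\right) = 2 \left(- \frac{26}{3}\right) = - \frac{52}{3}$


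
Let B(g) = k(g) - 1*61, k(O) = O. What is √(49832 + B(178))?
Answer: √49949 ≈ 223.49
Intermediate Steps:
B(g) = -61 + g (B(g) = g - 1*61 = g - 61 = -61 + g)
√(49832 + B(178)) = √(49832 + (-61 + 178)) = √(49832 + 117) = √49949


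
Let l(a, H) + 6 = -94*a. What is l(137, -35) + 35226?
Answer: 22342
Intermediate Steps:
l(a, H) = -6 - 94*a
l(137, -35) + 35226 = (-6 - 94*137) + 35226 = (-6 - 12878) + 35226 = -12884 + 35226 = 22342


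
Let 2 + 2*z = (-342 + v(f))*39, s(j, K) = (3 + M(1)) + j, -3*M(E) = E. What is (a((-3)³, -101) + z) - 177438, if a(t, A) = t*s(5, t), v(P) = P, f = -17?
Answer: -369293/2 ≈ -1.8465e+5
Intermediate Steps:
M(E) = -E/3
s(j, K) = 8/3 + j (s(j, K) = (3 - ⅓*1) + j = (3 - ⅓) + j = 8/3 + j)
a(t, A) = 23*t/3 (a(t, A) = t*(8/3 + 5) = t*(23/3) = 23*t/3)
z = -14003/2 (z = -1 + ((-342 - 17)*39)/2 = -1 + (-359*39)/2 = -1 + (½)*(-14001) = -1 - 14001/2 = -14003/2 ≈ -7001.5)
(a((-3)³, -101) + z) - 177438 = ((23/3)*(-3)³ - 14003/2) - 177438 = ((23/3)*(-27) - 14003/2) - 177438 = (-207 - 14003/2) - 177438 = -14417/2 - 177438 = -369293/2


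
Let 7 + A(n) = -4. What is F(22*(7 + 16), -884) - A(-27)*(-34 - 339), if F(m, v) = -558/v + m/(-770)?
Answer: -63473811/15470 ≈ -4103.0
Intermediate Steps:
F(m, v) = -558/v - m/770 (F(m, v) = -558/v + m*(-1/770) = -558/v - m/770)
A(n) = -11 (A(n) = -7 - 4 = -11)
F(22*(7 + 16), -884) - A(-27)*(-34 - 339) = (-558/(-884) - (7 + 16)/35) - (-11)*(-34 - 339) = (-558*(-1/884) - 23/35) - (-11)*(-373) = (279/442 - 1/770*506) - 1*4103 = (279/442 - 23/35) - 4103 = -401/15470 - 4103 = -63473811/15470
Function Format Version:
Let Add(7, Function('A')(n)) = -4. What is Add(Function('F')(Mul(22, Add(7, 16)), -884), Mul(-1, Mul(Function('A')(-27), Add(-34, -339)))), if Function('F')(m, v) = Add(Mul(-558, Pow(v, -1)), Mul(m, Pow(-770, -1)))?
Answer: Rational(-63473811, 15470) ≈ -4103.0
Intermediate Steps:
Function('F')(m, v) = Add(Mul(-558, Pow(v, -1)), Mul(Rational(-1, 770), m)) (Function('F')(m, v) = Add(Mul(-558, Pow(v, -1)), Mul(m, Rational(-1, 770))) = Add(Mul(-558, Pow(v, -1)), Mul(Rational(-1, 770), m)))
Function('A')(n) = -11 (Function('A')(n) = Add(-7, -4) = -11)
Add(Function('F')(Mul(22, Add(7, 16)), -884), Mul(-1, Mul(Function('A')(-27), Add(-34, -339)))) = Add(Add(Mul(-558, Pow(-884, -1)), Mul(Rational(-1, 770), Mul(22, Add(7, 16)))), Mul(-1, Mul(-11, Add(-34, -339)))) = Add(Add(Mul(-558, Rational(-1, 884)), Mul(Rational(-1, 770), Mul(22, 23))), Mul(-1, Mul(-11, -373))) = Add(Add(Rational(279, 442), Mul(Rational(-1, 770), 506)), Mul(-1, 4103)) = Add(Add(Rational(279, 442), Rational(-23, 35)), -4103) = Add(Rational(-401, 15470), -4103) = Rational(-63473811, 15470)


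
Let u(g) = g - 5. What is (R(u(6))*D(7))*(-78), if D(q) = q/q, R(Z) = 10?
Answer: -780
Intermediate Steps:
u(g) = -5 + g
D(q) = 1
(R(u(6))*D(7))*(-78) = (10*1)*(-78) = 10*(-78) = -780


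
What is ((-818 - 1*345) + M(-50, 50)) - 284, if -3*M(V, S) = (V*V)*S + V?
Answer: -43097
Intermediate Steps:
M(V, S) = -V/3 - S*V²/3 (M(V, S) = -((V*V)*S + V)/3 = -(V²*S + V)/3 = -(S*V² + V)/3 = -(V + S*V²)/3 = -V/3 - S*V²/3)
((-818 - 1*345) + M(-50, 50)) - 284 = ((-818 - 1*345) - ⅓*(-50)*(1 + 50*(-50))) - 284 = ((-818 - 345) - ⅓*(-50)*(1 - 2500)) - 284 = (-1163 - ⅓*(-50)*(-2499)) - 284 = (-1163 - 41650) - 284 = -42813 - 284 = -43097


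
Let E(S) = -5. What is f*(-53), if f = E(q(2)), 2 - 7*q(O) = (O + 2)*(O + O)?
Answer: 265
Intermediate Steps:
q(O) = 2/7 - 2*O*(2 + O)/7 (q(O) = 2/7 - (O + 2)*(O + O)/7 = 2/7 - (2 + O)*2*O/7 = 2/7 - 2*O*(2 + O)/7)
f = -5
f*(-53) = -5*(-53) = 265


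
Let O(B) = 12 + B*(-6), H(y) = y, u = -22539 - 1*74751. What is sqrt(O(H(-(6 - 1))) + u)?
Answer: 4*I*sqrt(6078) ≈ 311.85*I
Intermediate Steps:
u = -97290 (u = -22539 - 74751 = -97290)
O(B) = 12 - 6*B
sqrt(O(H(-(6 - 1))) + u) = sqrt((12 - (-6)*(6 - 1)) - 97290) = sqrt((12 - (-6)*5) - 97290) = sqrt((12 - 6*(-5)) - 97290) = sqrt((12 + 30) - 97290) = sqrt(42 - 97290) = sqrt(-97248) = 4*I*sqrt(6078)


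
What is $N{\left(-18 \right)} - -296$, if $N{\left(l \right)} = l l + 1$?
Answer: $621$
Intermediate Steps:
$N{\left(l \right)} = 1 + l^{2}$ ($N{\left(l \right)} = l^{2} + 1 = 1 + l^{2}$)
$N{\left(-18 \right)} - -296 = \left(1 + \left(-18\right)^{2}\right) - -296 = \left(1 + 324\right) + 296 = 325 + 296 = 621$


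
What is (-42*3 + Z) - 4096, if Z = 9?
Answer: -4213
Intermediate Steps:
(-42*3 + Z) - 4096 = (-42*3 + 9) - 4096 = (-126 + 9) - 4096 = -117 - 4096 = -4213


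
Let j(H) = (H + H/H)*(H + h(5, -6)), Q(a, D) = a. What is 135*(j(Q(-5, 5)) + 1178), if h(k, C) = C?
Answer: 164970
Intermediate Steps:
j(H) = (1 + H)*(-6 + H) (j(H) = (H + H/H)*(H - 6) = (H + 1)*(-6 + H) = (1 + H)*(-6 + H))
135*(j(Q(-5, 5)) + 1178) = 135*((-6 + (-5)² - 5*(-5)) + 1178) = 135*((-6 + 25 + 25) + 1178) = 135*(44 + 1178) = 135*1222 = 164970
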